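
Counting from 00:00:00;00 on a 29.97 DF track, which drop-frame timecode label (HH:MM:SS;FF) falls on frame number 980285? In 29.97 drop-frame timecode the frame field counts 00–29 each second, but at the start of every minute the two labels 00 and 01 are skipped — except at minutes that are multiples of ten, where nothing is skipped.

09:05:08;27

Each 10-minute DF block holds 10 × 60 × 30 − 9 × 2 = 17982 frames. 980285 ÷ 17982 → 54 full blocks, remainder 9257.
Within the partial block the first minute is 1800 frames and each further minute 1798, so 5 further minute boundaries passed. Total skipped labels = 18 × 54 + 2 × 5 = 982.
Non-drop label index = 980285 + 982 = 981267; at 30 labels/s that is 09:05:08:27, i.e. DF 09:05:08;27.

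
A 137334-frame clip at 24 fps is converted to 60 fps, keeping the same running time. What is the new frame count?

Target frames = source frames × (target rate / source rate) = 137334 × (60)/(24) = 137334 × 5/2 = 343335.

343335 frames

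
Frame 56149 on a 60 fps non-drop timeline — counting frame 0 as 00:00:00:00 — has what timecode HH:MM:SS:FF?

00:15:35:49

56149 ÷ 60 = 935 full seconds, remainder 49 frames.
935 s = 0 h 15 min 35 s.
Timecode: 00:15:35:49.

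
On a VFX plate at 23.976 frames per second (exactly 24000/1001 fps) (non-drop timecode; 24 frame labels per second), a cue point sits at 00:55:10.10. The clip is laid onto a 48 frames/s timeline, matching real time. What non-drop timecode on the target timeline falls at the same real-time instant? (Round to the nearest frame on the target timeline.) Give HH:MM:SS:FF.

00:55:13:35

Source frame index: (0×3600 + 55×60 + 10) × 24 + 10 = 79450.
Real time: 79450 / (24000/1001) = 1590589/480 s.
Target frame: (1590589/480) × (48) = 1590589/10 ≈ 159058.900 → 159059.
At 48 labels/s: frame 159059 → 00:55:13:35.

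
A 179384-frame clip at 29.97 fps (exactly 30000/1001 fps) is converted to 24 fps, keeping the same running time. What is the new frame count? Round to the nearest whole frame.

Frames at target rate = 179384 × (24) / (30000/1001) = 89781692/625 ≈ 143650.707.
Nearest whole frame: 143651.

143651 frames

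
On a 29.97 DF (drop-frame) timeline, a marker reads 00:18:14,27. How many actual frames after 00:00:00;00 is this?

32813

Complete 10-minute blocks: 1, each 17982 frames → 17982.
Remaining 8 whole minutes in the current block: 1800 + 7 × 1798 = 14386 frames.
Within the current minute: 14 × 30 + 27 − 2 = 445 (labels ;00/;01 skipped at this minute). Total = 17982 + 14386 + 445 = 32813.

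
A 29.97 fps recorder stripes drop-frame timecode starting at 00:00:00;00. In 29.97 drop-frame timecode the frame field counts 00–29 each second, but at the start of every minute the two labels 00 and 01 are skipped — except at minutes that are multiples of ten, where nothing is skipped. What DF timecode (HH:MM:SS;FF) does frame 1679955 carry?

Ten DF minutes hold 17982 frames, so frame 1679955 lies in block 93 (frames 1672326–1690307) with 7629 frames into that block.
The block's first minute is 1800 frames and the rest 1798 each; 7629 frames reaches minute 4, so 93 × 18 + 4 × 2 = 1682 labels have been skipped so far.
Adding those back, label number 1679955 + 1682 = 1681637 at 30 labels/s is 56054 s + 17 f = 15 h 34 min 14 s frame 17, i.e. 15:34:14;17.

15:34:14;17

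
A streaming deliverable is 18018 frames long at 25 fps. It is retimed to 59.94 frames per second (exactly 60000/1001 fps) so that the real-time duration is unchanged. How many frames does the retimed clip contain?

43200 frames

Target frames = source frames × (target rate / source rate) = 18018 × (60000/1001)/(25) = 18018 × 2400/1001 = 43200.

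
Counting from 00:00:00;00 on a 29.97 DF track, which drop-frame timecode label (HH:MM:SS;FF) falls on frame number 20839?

Ten DF minutes hold 17982 frames, so frame 20839 lies in block 1 (frames 17982–35963) with 2857 frames into that block.
The block's first minute is 1800 frames and the rest 1798 each; 2857 frames reaches minute 1, so 1 × 18 + 1 × 2 = 20 labels have been skipped so far.
Adding those back, label number 20839 + 20 = 20859 at 30 labels/s is 695 s + 9 f = 0 h 11 min 35 s frame 9, i.e. 00:11:35;09.

00:11:35;09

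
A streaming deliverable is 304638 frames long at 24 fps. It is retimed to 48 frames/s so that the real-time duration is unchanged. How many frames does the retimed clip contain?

Frames at target rate = 304638 × (48) / (24) = 609276.

609276 frames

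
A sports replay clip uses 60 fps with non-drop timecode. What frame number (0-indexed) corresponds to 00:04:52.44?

17564

Total seconds to the label: (0 × 3600 + 4 × 60 + 52) = 292.
Frame index = 292 × 60 + 44 = 17564.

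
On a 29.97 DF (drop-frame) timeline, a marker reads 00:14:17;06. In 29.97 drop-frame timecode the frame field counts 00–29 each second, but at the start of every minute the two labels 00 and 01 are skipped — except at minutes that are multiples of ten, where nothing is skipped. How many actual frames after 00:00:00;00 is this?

As if non-drop at 30 labels/s: (0 × 3600 + 14 × 60 + 17) × 30 + 6 = 25716.
Minute boundaries passed: 14; those not divisible by 10: 14 − 1 = 13; dropped labels = 2 × 13 = 26.
Actual frame index = 25716 − 26 = 25690.

25690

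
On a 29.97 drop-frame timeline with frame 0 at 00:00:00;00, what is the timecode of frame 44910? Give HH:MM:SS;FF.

00:24:58;14

Ten DF minutes hold 17982 frames, so frame 44910 lies in block 2 (frames 35964–53945) with 8946 frames into that block.
The block's first minute is 1800 frames and the rest 1798 each; 8946 frames reaches minute 4, so 2 × 18 + 4 × 2 = 44 labels have been skipped so far.
Adding those back, label number 44910 + 44 = 44954 at 30 labels/s is 1498 s + 14 f = 0 h 24 min 58 s frame 14, i.e. 00:24:58;14.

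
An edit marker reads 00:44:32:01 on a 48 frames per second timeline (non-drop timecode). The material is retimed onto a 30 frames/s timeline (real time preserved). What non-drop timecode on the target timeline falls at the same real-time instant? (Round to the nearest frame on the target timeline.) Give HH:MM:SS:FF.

Source frame index: (0×3600 + 44×60 + 32) × 48 + 1 = 128257.
Real time: 128257 / (48) = 128257/48 s.
Target frame: (128257/48) × (30) = 641285/8 ≈ 80160.625 → 80161.
At 30 labels/s: frame 80161 → 00:44:32:01.

00:44:32:01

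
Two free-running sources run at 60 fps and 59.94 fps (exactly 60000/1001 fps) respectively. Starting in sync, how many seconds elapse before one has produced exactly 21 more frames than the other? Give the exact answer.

350.35 seconds

The gap grows by |60000/1001 − 60| = 60/1001 frames per second.
Time for a 21-frame gap: 21 ÷ (60/1001) = 350.35 s.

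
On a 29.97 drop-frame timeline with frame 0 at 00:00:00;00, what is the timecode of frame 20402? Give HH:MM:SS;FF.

Each 10-minute DF block holds 10 × 60 × 30 − 9 × 2 = 17982 frames. 20402 ÷ 17982 → 1 full block, remainder 2420.
Within the partial block the first minute is 1800 frames and each further minute 1798, so 1 further minute boundary passed. Total skipped labels = 18 × 1 + 2 × 1 = 20.
Non-drop label index = 20402 + 20 = 20422; at 30 labels/s that is 00:11:20:22, i.e. DF 00:11:20;22.

00:11:20;22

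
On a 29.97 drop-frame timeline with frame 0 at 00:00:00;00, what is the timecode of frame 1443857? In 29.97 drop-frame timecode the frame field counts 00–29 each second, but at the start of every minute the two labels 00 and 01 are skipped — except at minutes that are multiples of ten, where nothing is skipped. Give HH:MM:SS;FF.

Each 10-minute DF block holds 10 × 60 × 30 − 9 × 2 = 17982 frames. 1443857 ÷ 17982 → 80 full blocks, remainder 5297.
Within the partial block the first minute is 1800 frames and each further minute 1798, so 2 further minute boundaries passed. Total skipped labels = 18 × 80 + 2 × 2 = 1444.
Non-drop label index = 1443857 + 1444 = 1445301; at 30 labels/s that is 13:22:56:21, i.e. DF 13:22:56;21.

13:22:56;21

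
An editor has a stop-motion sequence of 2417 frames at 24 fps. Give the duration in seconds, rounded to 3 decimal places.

Running time = 2417 × 1/24 = 2417/24 s ≈ 100.708 s.

100.708 seconds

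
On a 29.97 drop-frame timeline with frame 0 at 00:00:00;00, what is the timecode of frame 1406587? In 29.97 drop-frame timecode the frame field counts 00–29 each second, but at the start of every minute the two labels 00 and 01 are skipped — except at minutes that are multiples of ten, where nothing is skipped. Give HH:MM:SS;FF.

Ten DF minutes hold 17982 frames, so frame 1406587 lies in block 78 (frames 1402596–1420577) with 3991 frames into that block.
The block's first minute is 1800 frames and the rest 1798 each; 3991 frames reaches minute 2, so 78 × 18 + 2 × 2 = 1408 labels have been skipped so far.
Adding those back, label number 1406587 + 1408 = 1407995 at 30 labels/s is 46933 s + 5 f = 13 h 2 min 13 s frame 5, i.e. 13:02:13;05.

13:02:13;05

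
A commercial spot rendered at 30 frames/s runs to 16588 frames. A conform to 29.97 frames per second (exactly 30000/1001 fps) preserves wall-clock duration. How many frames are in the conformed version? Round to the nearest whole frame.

Frames at target rate = 16588 × (30000/1001) / (30) = 116000/7 ≈ 16571.429.
Nearest whole frame: 16571.

16571 frames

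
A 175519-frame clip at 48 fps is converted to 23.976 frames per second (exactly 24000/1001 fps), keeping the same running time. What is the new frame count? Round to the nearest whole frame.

87672 frames

Frames at target rate = 175519 × (24000/1001) / (48) = 87759500/1001 ≈ 87671.828.
Nearest whole frame: 87672.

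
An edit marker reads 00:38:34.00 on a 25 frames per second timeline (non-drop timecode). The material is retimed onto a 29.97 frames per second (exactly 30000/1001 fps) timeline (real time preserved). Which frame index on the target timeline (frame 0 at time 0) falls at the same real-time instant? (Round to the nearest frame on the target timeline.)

Source frame index: (0×3600 + 38×60 + 34) × 25 + 0 = 57850.
Real time: 57850 / (25) = 2314 s.
Target frame: (2314) × (30000/1001) = 5340000/77 ≈ 69350.649 → 69351.

frame 69351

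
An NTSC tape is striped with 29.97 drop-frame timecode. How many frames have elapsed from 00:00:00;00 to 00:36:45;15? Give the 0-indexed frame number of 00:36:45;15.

66099

As if non-drop at 30 labels/s: (0 × 3600 + 36 × 60 + 45) × 30 + 15 = 66165.
Minute boundaries passed: 36; those not divisible by 10: 36 − 3 = 33; dropped labels = 2 × 33 = 66.
Actual frame index = 66165 − 66 = 66099.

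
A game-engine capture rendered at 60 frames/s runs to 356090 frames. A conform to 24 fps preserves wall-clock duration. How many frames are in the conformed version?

142436 frames

Target frames = source frames × (target rate / source rate) = 356090 × (24)/(60) = 356090 × 2/5 = 142436.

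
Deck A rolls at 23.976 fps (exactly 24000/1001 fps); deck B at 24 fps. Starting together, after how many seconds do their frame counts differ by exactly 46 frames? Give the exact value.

23023/12 seconds

The gap grows by |24 − 24000/1001| = 24/1001 frames per second.
Time for a 46-frame gap: 46 ÷ (24/1001) = 23023/12 s.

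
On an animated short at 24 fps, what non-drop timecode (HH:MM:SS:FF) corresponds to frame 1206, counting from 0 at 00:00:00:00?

1206 ÷ 24 = 50 full seconds, remainder 6 frames.
50 s = 0 h 0 min 50 s.
Timecode: 00:00:50:06.

00:00:50:06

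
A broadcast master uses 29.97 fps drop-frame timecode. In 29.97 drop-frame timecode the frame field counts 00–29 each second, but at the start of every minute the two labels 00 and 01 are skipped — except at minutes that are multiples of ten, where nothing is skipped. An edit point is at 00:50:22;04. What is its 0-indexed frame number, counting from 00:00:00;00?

90574

As if non-drop at 30 labels/s: (0 × 3600 + 50 × 60 + 22) × 30 + 4 = 90664.
Minute boundaries passed: 50; those not divisible by 10: 50 − 5 = 45; dropped labels = 2 × 45 = 90.
Actual frame index = 90664 − 90 = 90574.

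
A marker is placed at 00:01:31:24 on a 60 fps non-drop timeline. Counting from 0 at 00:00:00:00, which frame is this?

5484

Total seconds to the label: (0 × 3600 + 1 × 60 + 31) = 91.
Frame index = 91 × 60 + 24 = 5484.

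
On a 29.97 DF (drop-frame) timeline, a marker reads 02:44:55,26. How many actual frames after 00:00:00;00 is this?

As if non-drop at 30 labels/s: (2 × 3600 + 44 × 60 + 55) × 30 + 26 = 296876.
Minute boundaries passed: 164; those not divisible by 10: 164 − 16 = 148; dropped labels = 2 × 148 = 296.
Actual frame index = 296876 − 296 = 296580.

296580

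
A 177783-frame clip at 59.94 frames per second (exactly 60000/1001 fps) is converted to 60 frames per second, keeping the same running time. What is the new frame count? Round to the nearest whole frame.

Frames at target rate = 177783 × (60) / (60000/1001) = 177960783/1000 ≈ 177960.783.
Nearest whole frame: 177961.

177961 frames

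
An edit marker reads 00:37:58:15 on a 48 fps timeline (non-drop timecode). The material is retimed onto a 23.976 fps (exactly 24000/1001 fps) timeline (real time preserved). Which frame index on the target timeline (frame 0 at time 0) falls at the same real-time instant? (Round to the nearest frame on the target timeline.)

frame 54625

Source frame index: (0×3600 + 37×60 + 58) × 48 + 15 = 109359.
Real time: 109359 / (48) = 36453/16 s.
Target frame: (36453/16) × (24000/1001) = 54679500/1001 ≈ 54624.875 → 54625.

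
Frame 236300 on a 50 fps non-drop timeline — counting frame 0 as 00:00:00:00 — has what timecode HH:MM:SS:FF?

236300 ÷ 50 = 4726 full seconds, remainder 0 frames.
4726 s = 1 h 18 min 46 s.
Timecode: 01:18:46:00.

01:18:46:00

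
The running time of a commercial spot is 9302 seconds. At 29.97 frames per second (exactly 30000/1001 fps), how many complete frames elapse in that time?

278781 frames

Frames = 9302 × 30000/1001 = 279060000/1001 ≈ 278781.2188.
Complete frames: 278781.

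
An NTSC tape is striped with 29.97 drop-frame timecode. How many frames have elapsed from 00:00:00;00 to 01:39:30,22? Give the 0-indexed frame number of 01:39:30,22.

178942

Complete 10-minute blocks: 9, each 17982 frames → 161838.
Remaining 9 whole minutes in the current block: 1800 + 8 × 1798 = 16184 frames.
Within the current minute: 30 × 30 + 22 − 2 = 920 (labels ;00/;01 skipped at this minute). Total = 161838 + 16184 + 920 = 178942.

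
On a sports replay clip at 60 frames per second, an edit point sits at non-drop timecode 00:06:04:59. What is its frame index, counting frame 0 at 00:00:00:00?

Total seconds to the label: (0 × 3600 + 6 × 60 + 4) = 364.
Frame index = 364 × 60 + 59 = 21899.

frame 21899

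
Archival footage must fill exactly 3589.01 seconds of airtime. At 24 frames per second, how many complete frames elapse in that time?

Frames = 3589.01 × 24 = 2153406/25 ≈ 86136.2400.
Complete frames: 86136.

86136 frames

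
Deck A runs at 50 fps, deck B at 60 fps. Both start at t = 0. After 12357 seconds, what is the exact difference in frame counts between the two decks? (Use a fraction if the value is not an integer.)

123570 frames

A emits 50 × 12357 = 617850 frames; B emits 60 × 12357 = 741420.
Difference = 123570 frames; B is ahead of A.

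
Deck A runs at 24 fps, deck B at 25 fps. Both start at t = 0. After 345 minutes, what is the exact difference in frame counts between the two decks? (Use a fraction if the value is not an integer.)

20700 frames

345 min = 20700 s.
A emits 24 × 20700 = 496800 frames; B emits 25 × 20700 = 517500.
Difference = 20700 frames; B is ahead of A.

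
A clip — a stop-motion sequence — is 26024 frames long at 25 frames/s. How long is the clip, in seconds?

1040.96 seconds

Running time = 26024 / (25) = 1040.96 s.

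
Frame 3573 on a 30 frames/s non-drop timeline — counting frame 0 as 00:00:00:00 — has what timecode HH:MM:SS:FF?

3573 ÷ 30 = 119 full seconds, remainder 3 frames.
119 s = 0 h 1 min 59 s.
Timecode: 00:01:59:03.

00:01:59:03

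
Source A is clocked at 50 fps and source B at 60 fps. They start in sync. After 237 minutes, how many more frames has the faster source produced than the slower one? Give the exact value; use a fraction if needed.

237 min = 14220 s.
A emits 50 × 14220 = 711000 frames; B emits 60 × 14220 = 853200.
Difference = 142200 frames; B is ahead of A.

142200 frames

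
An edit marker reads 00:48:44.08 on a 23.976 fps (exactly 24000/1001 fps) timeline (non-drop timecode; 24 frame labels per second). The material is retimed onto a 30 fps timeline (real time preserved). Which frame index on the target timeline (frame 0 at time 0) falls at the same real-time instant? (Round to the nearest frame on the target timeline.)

frame 87818

Source frame index: (0×3600 + 48×60 + 44) × 24 + 8 = 70184.
Real time: 70184 / (24000/1001) = 8781773/3000 s.
Target frame: (8781773/3000) × (30) = 8781773/100 ≈ 87817.730 → 87818.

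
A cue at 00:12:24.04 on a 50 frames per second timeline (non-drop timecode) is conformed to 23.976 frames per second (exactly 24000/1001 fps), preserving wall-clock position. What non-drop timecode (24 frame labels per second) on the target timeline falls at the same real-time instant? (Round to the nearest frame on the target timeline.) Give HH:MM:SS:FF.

Source frame index: (0×3600 + 12×60 + 24) × 50 + 4 = 37204.
Real time: 37204 / (50) = 18602/25 s.
Target frame: (18602/25) × (24000/1001) = 17857920/1001 ≈ 17840.080 → 17840.
At 24 labels/s: frame 17840 → 00:12:23:08.

00:12:23:08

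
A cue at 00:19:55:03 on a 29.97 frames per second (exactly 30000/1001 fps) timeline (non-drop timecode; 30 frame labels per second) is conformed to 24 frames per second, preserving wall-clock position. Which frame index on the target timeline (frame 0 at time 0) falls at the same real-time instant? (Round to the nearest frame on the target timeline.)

Source frame index: (0×3600 + 19×60 + 55) × 30 + 3 = 35853.
Real time: 35853 / (30000/1001) = 11962951/10000 s.
Target frame: (11962951/10000) × (24) = 35888853/1250 ≈ 28711.082 → 28711.

frame 28711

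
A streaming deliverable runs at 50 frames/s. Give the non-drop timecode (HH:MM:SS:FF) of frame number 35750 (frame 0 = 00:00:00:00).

35750 ÷ 50 = 715 full seconds, remainder 0 frames.
715 s = 0 h 11 min 55 s.
Timecode: 00:11:55:00.

00:11:55:00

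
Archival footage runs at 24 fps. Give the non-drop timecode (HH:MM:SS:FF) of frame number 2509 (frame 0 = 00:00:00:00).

00:01:44:13

2509 ÷ 24 = 104 full seconds, remainder 13 frames.
104 s = 0 h 1 min 44 s.
Timecode: 00:01:44:13.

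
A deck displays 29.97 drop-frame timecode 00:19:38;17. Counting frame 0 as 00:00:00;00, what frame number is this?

As if non-drop at 30 labels/s: (0 × 3600 + 19 × 60 + 38) × 30 + 17 = 35357.
Minute boundaries passed: 19; those not divisible by 10: 19 − 1 = 18; dropped labels = 2 × 18 = 36.
Actual frame index = 35357 − 36 = 35321.

35321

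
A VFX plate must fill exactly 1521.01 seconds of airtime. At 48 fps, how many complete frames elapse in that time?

Frames = 1521.01 × 48 = 1825212/25 ≈ 73008.4800.
Complete frames: 73008.

73008 frames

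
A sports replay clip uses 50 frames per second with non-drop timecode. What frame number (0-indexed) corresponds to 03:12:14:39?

Total seconds to the label: (3 × 3600 + 12 × 60 + 14) = 11534.
Frame index = 11534 × 50 + 39 = 576739.

frame 576739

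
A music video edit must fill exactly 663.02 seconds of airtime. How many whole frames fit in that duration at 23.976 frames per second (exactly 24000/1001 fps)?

Frames = 663.02 × 24000/1001 = 15912480/1001 ≈ 15896.5834.
Complete frames: 15896.

15896 frames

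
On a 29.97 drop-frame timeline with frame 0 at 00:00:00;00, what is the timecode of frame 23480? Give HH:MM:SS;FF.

Each 10-minute DF block holds 10 × 60 × 30 − 9 × 2 = 17982 frames. 23480 ÷ 17982 → 1 full block, remainder 5498.
Within the partial block the first minute is 1800 frames and each further minute 1798, so 3 further minute boundaries passed. Total skipped labels = 18 × 1 + 2 × 3 = 24.
Non-drop label index = 23480 + 24 = 23504; at 30 labels/s that is 00:13:03:14, i.e. DF 00:13:03;14.

00:13:03;14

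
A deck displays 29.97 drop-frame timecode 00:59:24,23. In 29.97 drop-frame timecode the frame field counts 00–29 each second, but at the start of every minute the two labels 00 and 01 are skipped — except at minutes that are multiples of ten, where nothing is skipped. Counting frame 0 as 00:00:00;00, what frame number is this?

Complete 10-minute blocks: 5, each 17982 frames → 89910.
Remaining 9 whole minutes in the current block: 1800 + 8 × 1798 = 16184 frames.
Within the current minute: 24 × 30 + 23 − 2 = 741 (labels ;00/;01 skipped at this minute). Total = 89910 + 16184 + 741 = 106835.

106835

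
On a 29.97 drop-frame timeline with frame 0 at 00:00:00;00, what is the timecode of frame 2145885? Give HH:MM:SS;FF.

19:53:21;03

Ten DF minutes hold 17982 frames, so frame 2145885 lies in block 119 (frames 2139858–2157839) with 6027 frames into that block.
The block's first minute is 1800 frames and the rest 1798 each; 6027 frames reaches minute 3, so 119 × 18 + 3 × 2 = 2148 labels have been skipped so far.
Adding those back, label number 2145885 + 2148 = 2148033 at 30 labels/s is 71601 s + 3 f = 19 h 53 min 21 s frame 3, i.e. 19:53:21;03.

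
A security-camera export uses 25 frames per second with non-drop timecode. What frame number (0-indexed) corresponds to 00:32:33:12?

48837

Total seconds to the label: (0 × 3600 + 32 × 60 + 33) = 1953.
Frame index = 1953 × 25 + 12 = 48837.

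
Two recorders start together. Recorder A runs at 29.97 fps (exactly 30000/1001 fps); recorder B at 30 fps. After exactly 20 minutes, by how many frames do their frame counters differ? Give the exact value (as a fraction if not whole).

36000/1001 frames

20 min = 1200 s.
A emits 30000/1001 × 1200 = 36000000/1001 frames; B emits 30 × 1200 = 36000.
Difference = 36000/1001 frames (≈ 35.9640); B is ahead of A.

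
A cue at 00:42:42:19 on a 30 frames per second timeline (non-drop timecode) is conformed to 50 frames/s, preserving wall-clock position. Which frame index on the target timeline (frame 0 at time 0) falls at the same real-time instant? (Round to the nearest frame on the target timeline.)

frame 128132

Source frame index: (0×3600 + 42×60 + 42) × 30 + 19 = 76879.
Real time: 76879 / (30) = 76879/30 s.
Target frame: (76879/30) × (50) = 384395/3 ≈ 128131.667 → 128132.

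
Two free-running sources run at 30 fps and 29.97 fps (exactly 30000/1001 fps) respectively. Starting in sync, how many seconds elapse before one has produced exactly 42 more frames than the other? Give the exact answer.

1401.4 seconds

The gap grows by |30000/1001 − 30| = 30/1001 frames per second.
Time for a 42-frame gap: 42 ÷ (30/1001) = 1401.4 s.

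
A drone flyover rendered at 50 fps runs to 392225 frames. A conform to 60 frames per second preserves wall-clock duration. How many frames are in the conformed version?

470670 frames

Target frames = source frames × (target rate / source rate) = 392225 × (60)/(50) = 392225 × 6/5 = 470670.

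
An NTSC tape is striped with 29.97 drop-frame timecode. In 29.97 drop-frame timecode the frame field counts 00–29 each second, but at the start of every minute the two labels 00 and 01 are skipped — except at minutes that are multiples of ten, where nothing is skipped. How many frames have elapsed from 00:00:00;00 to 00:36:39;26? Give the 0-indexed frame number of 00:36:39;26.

65930

As if non-drop at 30 labels/s: (0 × 3600 + 36 × 60 + 39) × 30 + 26 = 65996.
Minute boundaries passed: 36; those not divisible by 10: 36 − 3 = 33; dropped labels = 2 × 33 = 66.
Actual frame index = 65996 − 66 = 65930.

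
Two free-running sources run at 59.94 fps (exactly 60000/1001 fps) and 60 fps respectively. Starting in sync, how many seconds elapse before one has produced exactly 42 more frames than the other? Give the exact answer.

700.7 seconds

The gap grows by |60 − 60000/1001| = 60/1001 frames per second.
Time for a 42-frame gap: 42 ÷ (60/1001) = 700.7 s.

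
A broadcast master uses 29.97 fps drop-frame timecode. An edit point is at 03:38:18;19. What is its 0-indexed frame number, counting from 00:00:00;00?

As if non-drop at 30 labels/s: (3 × 3600 + 38 × 60 + 18) × 30 + 19 = 392959.
Minute boundaries passed: 218; those not divisible by 10: 218 − 21 = 197; dropped labels = 2 × 197 = 394.
Actual frame index = 392959 − 394 = 392565.

392565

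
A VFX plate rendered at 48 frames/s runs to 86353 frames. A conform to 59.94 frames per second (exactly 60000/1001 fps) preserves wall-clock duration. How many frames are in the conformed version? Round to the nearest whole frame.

Frames at target rate = 86353 × (60000/1001) / (48) = 107941250/1001 ≈ 107833.417.
Nearest whole frame: 107833.

107833 frames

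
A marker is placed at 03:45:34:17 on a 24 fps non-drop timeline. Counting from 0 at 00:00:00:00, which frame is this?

frame 324833

Total seconds to the label: (3 × 3600 + 45 × 60 + 34) = 13534.
Frame index = 13534 × 24 + 17 = 324833.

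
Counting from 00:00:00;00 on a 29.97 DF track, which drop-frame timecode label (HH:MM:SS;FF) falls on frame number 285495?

Each 10-minute DF block holds 10 × 60 × 30 − 9 × 2 = 17982 frames. 285495 ÷ 17982 → 15 full blocks, remainder 15765.
Within the partial block the first minute is 1800 frames and each further minute 1798, so 8 further minute boundaries passed. Total skipped labels = 18 × 15 + 2 × 8 = 286.
Non-drop label index = 285495 + 286 = 285781; at 30 labels/s that is 02:38:46:01, i.e. DF 02:38:46;01.

02:38:46;01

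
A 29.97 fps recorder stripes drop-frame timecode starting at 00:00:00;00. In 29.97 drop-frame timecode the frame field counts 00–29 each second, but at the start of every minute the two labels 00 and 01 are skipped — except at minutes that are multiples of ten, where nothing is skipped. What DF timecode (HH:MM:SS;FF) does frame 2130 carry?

00:01:11;02

Each 10-minute DF block holds 10 × 60 × 30 − 9 × 2 = 17982 frames. 2130 ÷ 17982 → 0 full blocks, remainder 2130.
Within the partial block the first minute is 1800 frames and each further minute 1798, so 1 further minute boundary passed. Total skipped labels = 18 × 0 + 2 × 1 = 2.
Non-drop label index = 2130 + 2 = 2132; at 30 labels/s that is 00:01:11:02, i.e. DF 00:01:11;02.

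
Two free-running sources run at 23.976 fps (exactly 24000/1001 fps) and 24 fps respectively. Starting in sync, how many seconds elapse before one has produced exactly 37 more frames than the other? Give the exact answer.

37037/24 seconds

The gap grows by |24 − 24000/1001| = 24/1001 frames per second.
Time for a 37-frame gap: 37 ÷ (24/1001) = 37037/24 s.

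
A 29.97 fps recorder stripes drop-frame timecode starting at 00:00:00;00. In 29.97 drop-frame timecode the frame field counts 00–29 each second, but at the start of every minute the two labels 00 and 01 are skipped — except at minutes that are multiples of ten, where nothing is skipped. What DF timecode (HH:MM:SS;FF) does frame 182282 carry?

01:41:22;04

Each 10-minute DF block holds 10 × 60 × 30 − 9 × 2 = 17982 frames. 182282 ÷ 17982 → 10 full blocks, remainder 2462.
Within the partial block the first minute is 1800 frames and each further minute 1798, so 1 further minute boundary passed. Total skipped labels = 18 × 10 + 2 × 1 = 182.
Non-drop label index = 182282 + 182 = 182464; at 30 labels/s that is 01:41:22:04, i.e. DF 01:41:22;04.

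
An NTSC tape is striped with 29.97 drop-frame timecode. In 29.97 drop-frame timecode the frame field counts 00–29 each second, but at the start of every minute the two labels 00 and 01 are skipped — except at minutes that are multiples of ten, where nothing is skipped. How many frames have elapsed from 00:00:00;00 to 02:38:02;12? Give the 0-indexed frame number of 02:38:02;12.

284186

Complete 10-minute blocks: 15, each 17982 frames → 269730.
Remaining 8 whole minutes in the current block: 1800 + 7 × 1798 = 14386 frames.
Within the current minute: 2 × 30 + 12 − 2 = 70 (labels ;00/;01 skipped at this minute). Total = 269730 + 14386 + 70 = 284186.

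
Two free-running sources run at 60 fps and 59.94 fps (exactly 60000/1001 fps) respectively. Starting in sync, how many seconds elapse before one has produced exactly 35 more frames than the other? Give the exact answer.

7007/12 seconds

The gap grows by |60000/1001 − 60| = 60/1001 frames per second.
Time for a 35-frame gap: 35 ÷ (60/1001) = 7007/12 s.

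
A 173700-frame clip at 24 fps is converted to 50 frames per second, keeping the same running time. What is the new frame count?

361875 frames

Target frames = source frames × (target rate / source rate) = 173700 × (50)/(24) = 173700 × 25/12 = 361875.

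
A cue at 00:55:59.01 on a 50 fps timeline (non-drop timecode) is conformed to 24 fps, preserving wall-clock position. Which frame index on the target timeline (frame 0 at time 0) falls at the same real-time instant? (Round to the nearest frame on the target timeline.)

Source frame index: (0×3600 + 55×60 + 59) × 50 + 1 = 167951.
Real time: 167951 / (50) = 167951/50 s.
Target frame: (167951/50) × (24) = 2015412/25 ≈ 80616.480 → 80616.

frame 80616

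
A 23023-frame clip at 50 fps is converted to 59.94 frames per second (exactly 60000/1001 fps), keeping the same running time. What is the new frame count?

Target frames = source frames × (target rate / source rate) = 23023 × (60000/1001)/(50) = 23023 × 1200/1001 = 27600.

27600 frames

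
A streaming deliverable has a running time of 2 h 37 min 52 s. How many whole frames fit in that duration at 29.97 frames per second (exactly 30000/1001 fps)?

283876 frames

2 h 37 min 52 s = 9472 s.
Frames = 9472 × 30000/1001 = 284160000/1001 ≈ 283876.1239.
Complete frames: 283876.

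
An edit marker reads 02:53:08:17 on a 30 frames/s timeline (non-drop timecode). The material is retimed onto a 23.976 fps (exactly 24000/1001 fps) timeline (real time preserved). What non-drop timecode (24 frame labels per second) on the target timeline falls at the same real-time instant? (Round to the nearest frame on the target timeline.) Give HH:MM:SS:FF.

Source frame index: (2×3600 + 53×60 + 8) × 30 + 17 = 311657.
Real time: 311657 / (30) = 311657/30 s.
Target frame: (311657/30) × (24000/1001) = 249325600/1001 ≈ 249076.523 → 249077.
At 24 labels/s: frame 249077 → 02:52:58:05.

02:52:58:05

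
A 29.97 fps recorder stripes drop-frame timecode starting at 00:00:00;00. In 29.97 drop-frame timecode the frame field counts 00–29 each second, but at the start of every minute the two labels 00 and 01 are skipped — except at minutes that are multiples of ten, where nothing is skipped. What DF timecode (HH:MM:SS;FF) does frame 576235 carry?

05:20:27;01

Ten DF minutes hold 17982 frames, so frame 576235 lies in block 32 (frames 575424–593405) with 811 frames into that block.
The block's first minute is 1800 frames and the rest 1798 each; 811 frames reaches minute 0, so 32 × 18 + 0 × 2 = 576 labels have been skipped so far.
Adding those back, label number 576235 + 576 = 576811 at 30 labels/s is 19227 s + 1 f = 5 h 20 min 27 s frame 1, i.e. 05:20:27;01.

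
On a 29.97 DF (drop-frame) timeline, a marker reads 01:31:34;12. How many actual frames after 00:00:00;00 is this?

164668

As if non-drop at 30 labels/s: (1 × 3600 + 31 × 60 + 34) × 30 + 12 = 164832.
Minute boundaries passed: 91; those not divisible by 10: 91 − 9 = 82; dropped labels = 2 × 82 = 164.
Actual frame index = 164832 − 164 = 164668.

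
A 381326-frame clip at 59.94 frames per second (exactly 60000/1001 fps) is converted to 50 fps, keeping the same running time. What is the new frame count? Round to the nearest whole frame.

318089 frames

Frames at target rate = 381326 × (50) / (60000/1001) = 190853663/600 ≈ 318089.438.
Nearest whole frame: 318089.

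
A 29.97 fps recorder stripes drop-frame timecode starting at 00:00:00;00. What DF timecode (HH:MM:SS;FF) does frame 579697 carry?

05:22:22;17

Ten DF minutes hold 17982 frames, so frame 579697 lies in block 32 (frames 575424–593405) with 4273 frames into that block.
The block's first minute is 1800 frames and the rest 1798 each; 4273 frames reaches minute 2, so 32 × 18 + 2 × 2 = 580 labels have been skipped so far.
Adding those back, label number 579697 + 580 = 580277 at 30 labels/s is 19342 s + 17 f = 5 h 22 min 22 s frame 17, i.e. 05:22:22;17.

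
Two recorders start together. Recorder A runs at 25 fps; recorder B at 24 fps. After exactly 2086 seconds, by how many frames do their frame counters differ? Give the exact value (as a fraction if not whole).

A emits 25 × 2086 = 52150 frames; B emits 24 × 2086 = 50064.
Difference = 2086 frames; B is behind A.

2086 frames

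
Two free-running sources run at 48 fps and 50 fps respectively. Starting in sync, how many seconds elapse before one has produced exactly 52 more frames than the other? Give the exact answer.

26 seconds

The gap grows by |50 − 48| = 2 frames per second.
Time for a 52-frame gap: 52 ÷ (2) = 26 s.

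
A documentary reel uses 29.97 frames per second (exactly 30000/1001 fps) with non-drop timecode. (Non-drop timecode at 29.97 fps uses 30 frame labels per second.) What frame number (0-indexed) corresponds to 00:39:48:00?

frame 71640

Total seconds to the label: (0 × 3600 + 39 × 60 + 48) = 2388.
Frame index = 2388 × 30 + 0 = 71640.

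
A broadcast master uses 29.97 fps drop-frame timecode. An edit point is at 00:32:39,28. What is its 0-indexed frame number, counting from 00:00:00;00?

58740

Complete 10-minute blocks: 3, each 17982 frames → 53946.
Remaining 2 whole minutes in the current block: 1800 + 1 × 1798 = 3598 frames.
Within the current minute: 39 × 30 + 28 − 2 = 1196 (labels ;00/;01 skipped at this minute). Total = 53946 + 3598 + 1196 = 58740.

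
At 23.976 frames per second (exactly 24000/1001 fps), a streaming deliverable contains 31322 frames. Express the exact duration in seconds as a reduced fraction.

Running time = 31322 ÷ (24000/1001) = 31322 × 1001/24000 = 15676661/12000 s.

15676661/12000 seconds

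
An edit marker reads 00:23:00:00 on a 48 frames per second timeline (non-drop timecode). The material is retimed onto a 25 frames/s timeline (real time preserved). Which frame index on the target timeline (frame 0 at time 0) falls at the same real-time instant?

frame 34500

Source frame index: (0×3600 + 23×60 + 0) × 48 + 0 = 66240.
Real time: 66240 / (48) = 1380 s.
Target frame: (1380) × (25) = 34500.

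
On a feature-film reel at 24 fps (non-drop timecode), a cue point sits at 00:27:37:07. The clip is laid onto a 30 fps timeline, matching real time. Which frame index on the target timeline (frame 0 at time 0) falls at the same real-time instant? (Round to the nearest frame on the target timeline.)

frame 49719

Source frame index: (0×3600 + 27×60 + 37) × 24 + 7 = 39775.
Real time: 39775 / (24) = 39775/24 s.
Target frame: (39775/24) × (30) = 198875/4 ≈ 49718.750 → 49719.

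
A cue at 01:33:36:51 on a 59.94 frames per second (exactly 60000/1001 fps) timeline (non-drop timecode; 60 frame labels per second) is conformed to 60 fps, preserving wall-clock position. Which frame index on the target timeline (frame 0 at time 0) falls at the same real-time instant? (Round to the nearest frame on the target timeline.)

Source frame index: (1×3600 + 33×60 + 36) × 60 + 51 = 337011.
Real time: 337011 / (60000/1001) = 112449337/20000 s.
Target frame: (112449337/20000) × (60) = 337348011/1000 ≈ 337348.011 → 337348.

frame 337348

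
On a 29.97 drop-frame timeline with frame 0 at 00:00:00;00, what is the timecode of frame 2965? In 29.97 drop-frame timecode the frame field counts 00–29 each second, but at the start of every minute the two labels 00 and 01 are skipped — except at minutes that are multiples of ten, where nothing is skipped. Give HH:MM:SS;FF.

00:01:38;27

Each 10-minute DF block holds 10 × 60 × 30 − 9 × 2 = 17982 frames. 2965 ÷ 17982 → 0 full blocks, remainder 2965.
Within the partial block the first minute is 1800 frames and each further minute 1798, so 1 further minute boundary passed. Total skipped labels = 18 × 0 + 2 × 1 = 2.
Non-drop label index = 2965 + 2 = 2967; at 30 labels/s that is 00:01:38:27, i.e. DF 00:01:38;27.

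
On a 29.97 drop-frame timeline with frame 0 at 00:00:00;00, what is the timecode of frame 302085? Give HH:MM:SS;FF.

02:47:59;17

Each 10-minute DF block holds 10 × 60 × 30 − 9 × 2 = 17982 frames. 302085 ÷ 17982 → 16 full blocks, remainder 14373.
Within the partial block the first minute is 1800 frames and each further minute 1798, so 7 further minute boundaries passed. Total skipped labels = 18 × 16 + 2 × 7 = 302.
Non-drop label index = 302085 + 302 = 302387; at 30 labels/s that is 02:47:59:17, i.e. DF 02:47:59;17.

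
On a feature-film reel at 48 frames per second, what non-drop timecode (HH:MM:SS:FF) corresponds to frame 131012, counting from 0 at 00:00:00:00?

00:45:29:20

131012 ÷ 48 = 2729 full seconds, remainder 20 frames.
2729 s = 0 h 45 min 29 s.
Timecode: 00:45:29:20.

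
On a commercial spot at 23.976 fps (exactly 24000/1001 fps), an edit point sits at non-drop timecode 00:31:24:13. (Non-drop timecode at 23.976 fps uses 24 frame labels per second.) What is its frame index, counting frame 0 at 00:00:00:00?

45229

Total seconds to the label: (0 × 3600 + 31 × 60 + 24) = 1884.
Frame index = 1884 × 24 + 13 = 45229.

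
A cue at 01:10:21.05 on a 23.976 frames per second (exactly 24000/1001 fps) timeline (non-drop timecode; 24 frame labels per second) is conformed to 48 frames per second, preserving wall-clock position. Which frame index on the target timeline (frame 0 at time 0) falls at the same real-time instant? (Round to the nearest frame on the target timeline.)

Source frame index: (1×3600 + 10×60 + 21) × 24 + 5 = 101309.
Real time: 101309 / (24000/1001) = 101410309/24000 s.
Target frame: (101410309/24000) × (48) = 101410309/500 ≈ 202820.618 → 202821.

frame 202821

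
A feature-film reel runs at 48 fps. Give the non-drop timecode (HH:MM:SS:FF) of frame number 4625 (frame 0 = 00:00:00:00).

00:01:36:17

4625 ÷ 48 = 96 full seconds, remainder 17 frames.
96 s = 0 h 1 min 36 s.
Timecode: 00:01:36:17.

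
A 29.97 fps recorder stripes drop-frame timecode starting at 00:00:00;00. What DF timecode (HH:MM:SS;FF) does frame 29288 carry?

00:16:17;08

Each 10-minute DF block holds 10 × 60 × 30 − 9 × 2 = 17982 frames. 29288 ÷ 17982 → 1 full block, remainder 11306.
Within the partial block the first minute is 1800 frames and each further minute 1798, so 6 further minute boundaries passed. Total skipped labels = 18 × 1 + 2 × 6 = 30.
Non-drop label index = 29288 + 30 = 29318; at 30 labels/s that is 00:16:17:08, i.e. DF 00:16:17;08.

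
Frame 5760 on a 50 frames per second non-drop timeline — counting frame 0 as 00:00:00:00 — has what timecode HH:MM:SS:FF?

00:01:55:10

5760 ÷ 50 = 115 full seconds, remainder 10 frames.
115 s = 0 h 1 min 55 s.
Timecode: 00:01:55:10.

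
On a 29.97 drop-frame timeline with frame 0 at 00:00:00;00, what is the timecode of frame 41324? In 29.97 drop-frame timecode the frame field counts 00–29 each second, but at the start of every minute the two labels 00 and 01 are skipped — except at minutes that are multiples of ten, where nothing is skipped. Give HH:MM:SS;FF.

Each 10-minute DF block holds 10 × 60 × 30 − 9 × 2 = 17982 frames. 41324 ÷ 17982 → 2 full blocks, remainder 5360.
Within the partial block the first minute is 1800 frames and each further minute 1798, so 2 further minute boundaries passed. Total skipped labels = 18 × 2 + 2 × 2 = 40.
Non-drop label index = 41324 + 40 = 41364; at 30 labels/s that is 00:22:58:24, i.e. DF 00:22:58;24.

00:22:58;24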